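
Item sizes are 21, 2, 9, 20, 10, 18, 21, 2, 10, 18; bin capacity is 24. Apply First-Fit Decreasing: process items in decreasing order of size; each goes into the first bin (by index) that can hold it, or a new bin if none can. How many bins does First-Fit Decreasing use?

Sorted descending: 21, 21, 20, 18, 18, 10, 10, 9, 2, 2.
bin 1: place 21, 3 left
bin 2: place 21, 3 left
bin 3: place 20, 4 left
bin 4: place 18, 6 left
bin 5: place 18, 6 left
bin 6: place 10, 14 left
bin 6: place 10, 4 left
bin 7: place 9, 15 left
bin 1: place 2, 1 left
bin 2: place 2, 1 left

7 bins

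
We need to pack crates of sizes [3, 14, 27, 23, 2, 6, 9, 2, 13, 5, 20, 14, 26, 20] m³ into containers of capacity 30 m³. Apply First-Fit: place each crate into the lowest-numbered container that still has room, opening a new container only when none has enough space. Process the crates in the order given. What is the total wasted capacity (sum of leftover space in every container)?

56

3 m³ → container 1 (remaining 27 m³)
14 m³ → container 1 (remaining 13 m³)
27 m³ → container 2 (remaining 3 m³)
23 m³ → container 3 (remaining 7 m³)
2 m³ → container 1 (remaining 11 m³)
6 m³ → container 1 (remaining 5 m³)
9 m³ → container 4 (remaining 21 m³)
2 m³ → container 1 (remaining 3 m³)
13 m³ → container 4 (remaining 8 m³)
5 m³ → container 3 (remaining 2 m³)
20 m³ → container 5 (remaining 10 m³)
14 m³ → container 6 (remaining 16 m³)
26 m³ → container 7 (remaining 4 m³)
20 m³ → container 8 (remaining 10 m³)
8 containers × 30 m³ = 240 m³; used 184 m³; unused 56 m³.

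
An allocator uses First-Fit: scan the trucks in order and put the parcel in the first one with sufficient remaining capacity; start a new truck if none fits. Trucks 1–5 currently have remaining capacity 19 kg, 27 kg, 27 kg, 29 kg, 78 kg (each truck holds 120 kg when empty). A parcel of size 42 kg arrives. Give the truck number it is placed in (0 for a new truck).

Trucks with room: truck 5 (78 kg).
The first with room is truck 5.

5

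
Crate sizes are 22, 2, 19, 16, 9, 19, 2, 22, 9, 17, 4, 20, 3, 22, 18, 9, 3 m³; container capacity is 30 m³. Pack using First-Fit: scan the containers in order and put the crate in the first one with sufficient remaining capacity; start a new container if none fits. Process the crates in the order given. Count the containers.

9 containers

Put 22 m³ in container 1; 8 m³ remain.
Put 2 m³ in container 1; 6 m³ remain.
Put 19 m³ in container 2; 11 m³ remain.
Put 16 m³ in container 3; 14 m³ remain.
Put 9 m³ in container 2; 2 m³ remain.
Put 19 m³ in container 4; 11 m³ remain.
Put 2 m³ in container 1; 4 m³ remain.
Put 22 m³ in container 5; 8 m³ remain.
Put 9 m³ in container 3; 5 m³ remain.
Put 17 m³ in container 6; 13 m³ remain.
Put 4 m³ in container 1; 0 m³ remain.
Put 20 m³ in container 7; 10 m³ remain.
Put 3 m³ in container 3; 2 m³ remain.
Put 22 m³ in container 8; 8 m³ remain.
Put 18 m³ in container 9; 12 m³ remain.
Put 9 m³ in container 4; 2 m³ remain.
Put 3 m³ in container 5; 5 m³ remain.
Final containers: [22,2,2,4] [19,9] [16,9,3] [19,9] [22,3] [17] [20] [22] [18].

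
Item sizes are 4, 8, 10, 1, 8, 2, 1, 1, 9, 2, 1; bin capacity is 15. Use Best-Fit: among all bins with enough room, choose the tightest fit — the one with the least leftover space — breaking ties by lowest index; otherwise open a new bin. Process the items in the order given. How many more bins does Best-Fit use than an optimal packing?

Best-Fit: [4,8,1,2] [10,1,1,2,1] [8] [9] → 4 bins.
Total size 47; any packing needs at least ⌈47/15⌉ = 4 bins.
So 4 is already optimal.

0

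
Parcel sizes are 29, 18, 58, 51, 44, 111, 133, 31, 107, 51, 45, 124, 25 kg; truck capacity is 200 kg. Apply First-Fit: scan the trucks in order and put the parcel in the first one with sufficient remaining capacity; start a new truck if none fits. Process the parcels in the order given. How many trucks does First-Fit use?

truck 1: place 29 kg, 171 kg left
truck 1: place 18 kg, 153 kg left
truck 1: place 58 kg, 95 kg left
truck 1: place 51 kg, 44 kg left
truck 1: place 44 kg, 0 kg left
truck 2: place 111 kg, 89 kg left
truck 3: place 133 kg, 67 kg left
truck 2: place 31 kg, 58 kg left
truck 4: place 107 kg, 93 kg left
truck 2: place 51 kg, 7 kg left
truck 3: place 45 kg, 22 kg left
truck 5: place 124 kg, 76 kg left
truck 4: place 25 kg, 68 kg left

5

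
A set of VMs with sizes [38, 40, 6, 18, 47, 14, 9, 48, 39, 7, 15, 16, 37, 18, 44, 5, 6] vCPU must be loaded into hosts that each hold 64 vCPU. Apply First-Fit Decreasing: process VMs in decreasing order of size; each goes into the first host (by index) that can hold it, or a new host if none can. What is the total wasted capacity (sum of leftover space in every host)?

Sorted descending: 48, 47, 44, 40, 39, 38, 37, 18, 18, 16, 15, 14, 9, 7, 6, 6, 5.
48 vCPU → host 1 (remaining 16 vCPU)
47 vCPU → host 2 (remaining 17 vCPU)
44 vCPU → host 3 (remaining 20 vCPU)
40 vCPU → host 4 (remaining 24 vCPU)
39 vCPU → host 5 (remaining 25 vCPU)
38 vCPU → host 6 (remaining 26 vCPU)
37 vCPU → host 7 (remaining 27 vCPU)
18 vCPU → host 3 (remaining 2 vCPU)
18 vCPU → host 4 (remaining 6 vCPU)
16 vCPU → host 1 (remaining 0 vCPU)
15 vCPU → host 2 (remaining 2 vCPU)
14 vCPU → host 5 (remaining 11 vCPU)
9 vCPU → host 5 (remaining 2 vCPU)
7 vCPU → host 6 (remaining 19 vCPU)
6 vCPU → host 4 (remaining 0 vCPU)
6 vCPU → host 6 (remaining 13 vCPU)
5 vCPU → host 6 (remaining 8 vCPU)
7 hosts × 64 vCPU = 448 vCPU; used 407 vCPU; unused 41 vCPU.

41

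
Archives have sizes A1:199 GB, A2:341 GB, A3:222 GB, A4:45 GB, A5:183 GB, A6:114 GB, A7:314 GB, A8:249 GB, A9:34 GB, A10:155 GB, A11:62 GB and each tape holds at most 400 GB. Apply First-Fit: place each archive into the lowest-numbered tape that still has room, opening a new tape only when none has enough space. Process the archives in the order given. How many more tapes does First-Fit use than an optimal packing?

1

First-Fit: [199,45,114,34] [341] [222,155] [183,62] [314] [249] → 6 tapes.
Total size 1918 GB; any packing needs at least ⌈1918/400⌉ = 5 tapes.
An optimal packing achieves that bound: [341,45] [314,62] [249,114,34] [222,155] [199,183] → 5 tapes.
Excess: 6 − 5 = 1.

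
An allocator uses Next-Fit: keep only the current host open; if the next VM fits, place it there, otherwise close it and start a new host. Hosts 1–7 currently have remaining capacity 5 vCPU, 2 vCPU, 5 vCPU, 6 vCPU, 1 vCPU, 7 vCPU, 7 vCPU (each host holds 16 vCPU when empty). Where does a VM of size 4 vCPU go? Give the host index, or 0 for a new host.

7

Next-Fit only looks at host 7, which has 7 vCPU free.
4 vCPU fits there.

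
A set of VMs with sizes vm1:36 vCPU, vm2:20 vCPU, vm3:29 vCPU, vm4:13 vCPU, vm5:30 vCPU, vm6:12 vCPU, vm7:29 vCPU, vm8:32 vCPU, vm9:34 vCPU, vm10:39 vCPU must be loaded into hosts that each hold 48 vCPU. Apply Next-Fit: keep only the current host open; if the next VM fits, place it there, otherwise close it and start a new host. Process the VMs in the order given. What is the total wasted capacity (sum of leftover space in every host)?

vm1 (36 vCPU) → host 1 (remaining 12 vCPU)
vm2 (20 vCPU) → host 2 (remaining 28 vCPU)
vm3 (29 vCPU) → host 3 (remaining 19 vCPU)
vm4 (13 vCPU) → host 3 (remaining 6 vCPU)
vm5 (30 vCPU) → host 4 (remaining 18 vCPU)
vm6 (12 vCPU) → host 4 (remaining 6 vCPU)
vm7 (29 vCPU) → host 5 (remaining 19 vCPU)
vm8 (32 vCPU) → host 6 (remaining 16 vCPU)
vm9 (34 vCPU) → host 7 (remaining 14 vCPU)
vm10 (39 vCPU) → host 8 (remaining 9 vCPU)
8 hosts × 48 vCPU = 384 vCPU; used 274 vCPU; unused 110 vCPU.

110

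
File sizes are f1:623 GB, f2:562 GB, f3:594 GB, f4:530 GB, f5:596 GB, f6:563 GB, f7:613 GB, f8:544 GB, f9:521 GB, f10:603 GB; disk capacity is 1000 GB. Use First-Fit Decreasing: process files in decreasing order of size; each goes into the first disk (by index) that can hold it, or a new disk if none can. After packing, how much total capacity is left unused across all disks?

4251

Sorted descending: 623, 613, 603, 596, 594, 563, 562, 544, 530, 521.
623 GB → disk 1 (remaining 377 GB)
613 GB → disk 2 (remaining 387 GB)
603 GB → disk 3 (remaining 397 GB)
596 GB → disk 4 (remaining 404 GB)
594 GB → disk 5 (remaining 406 GB)
563 GB → disk 6 (remaining 437 GB)
562 GB → disk 7 (remaining 438 GB)
544 GB → disk 8 (remaining 456 GB)
530 GB → disk 9 (remaining 470 GB)
521 GB → disk 10 (remaining 479 GB)
10 disks × 1000 GB = 10000 GB; used 5749 GB; unused 4251 GB.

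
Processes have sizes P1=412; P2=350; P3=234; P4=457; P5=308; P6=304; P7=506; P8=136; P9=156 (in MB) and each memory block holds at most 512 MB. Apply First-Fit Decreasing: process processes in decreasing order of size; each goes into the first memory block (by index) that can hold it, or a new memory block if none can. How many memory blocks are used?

7

Sorted descending: 506, 457, 412, 350, 308, 304, 234, 156, 136.
506 MB → memory block 1 (remaining 6 MB)
457 MB → memory block 2 (remaining 55 MB)
412 MB → memory block 3 (remaining 100 MB)
350 MB → memory block 4 (remaining 162 MB)
308 MB → memory block 5 (remaining 204 MB)
304 MB → memory block 6 (remaining 208 MB)
234 MB → memory block 7 (remaining 278 MB)
156 MB → memory block 4 (remaining 6 MB)
136 MB → memory block 5 (remaining 68 MB)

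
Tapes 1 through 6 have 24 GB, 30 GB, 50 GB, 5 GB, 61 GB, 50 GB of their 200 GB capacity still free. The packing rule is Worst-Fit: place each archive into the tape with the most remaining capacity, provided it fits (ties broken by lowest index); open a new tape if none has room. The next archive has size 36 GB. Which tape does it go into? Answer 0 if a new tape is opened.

Tapes with room: tape 3 (50 GB), tape 5 (61 GB), tape 6 (50 GB).
Most room is tape 5 with 61 GB free.

5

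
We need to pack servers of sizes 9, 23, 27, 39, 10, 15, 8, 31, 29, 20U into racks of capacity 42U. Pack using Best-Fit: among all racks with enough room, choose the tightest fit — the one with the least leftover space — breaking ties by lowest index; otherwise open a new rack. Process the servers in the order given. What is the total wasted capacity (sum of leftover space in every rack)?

41

rack 1: place 9U, 33U left
rack 1: place 23U, 10U left
rack 2: place 27U, 15U left
rack 3: place 39U, 3U left
rack 1: place 10U, 0U left
rack 2: place 15U, 0U left
rack 4: place 8U, 34U left
rack 4: place 31U, 3U left
rack 5: place 29U, 13U left
rack 6: place 20U, 22U left
6 racks × 42U = 252U; used 211U; unused 41U.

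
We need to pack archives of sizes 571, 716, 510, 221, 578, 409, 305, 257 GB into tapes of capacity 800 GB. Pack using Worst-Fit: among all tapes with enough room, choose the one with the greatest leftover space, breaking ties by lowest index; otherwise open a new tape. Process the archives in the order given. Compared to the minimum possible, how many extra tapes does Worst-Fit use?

Worst-Fit: [571] [716] [510,221] [578] [409,305] [257] → 6 tapes.
Total size 3567 GB; any packing needs at least ⌈3567/800⌉ = 5 tapes.
An optimal packing achieves that bound: [716] [578,221] [571] [510,257] [409,305] → 5 tapes.
Excess: 6 − 5 = 1.

1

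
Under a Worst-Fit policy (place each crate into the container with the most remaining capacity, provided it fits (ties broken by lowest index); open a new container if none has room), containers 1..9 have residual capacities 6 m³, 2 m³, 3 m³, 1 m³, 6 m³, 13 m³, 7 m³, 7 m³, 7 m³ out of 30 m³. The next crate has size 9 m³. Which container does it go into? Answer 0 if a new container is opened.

6

Containers with room: container 6 (13 m³).
Most room is container 6 with 13 m³ free.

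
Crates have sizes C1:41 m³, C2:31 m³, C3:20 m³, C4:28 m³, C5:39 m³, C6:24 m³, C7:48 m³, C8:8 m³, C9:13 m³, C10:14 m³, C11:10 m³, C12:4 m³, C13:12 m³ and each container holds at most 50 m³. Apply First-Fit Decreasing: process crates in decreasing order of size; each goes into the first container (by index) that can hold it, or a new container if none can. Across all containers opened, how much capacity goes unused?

8

Sorted descending: 48, 41, 39, 31, 28, 24, 20, 14, 13, 12, 10, 8, 4.
48 m³ → container 1 (remaining 2 m³)
41 m³ → container 2 (remaining 9 m³)
39 m³ → container 3 (remaining 11 m³)
31 m³ → container 4 (remaining 19 m³)
28 m³ → container 5 (remaining 22 m³)
24 m³ → container 6 (remaining 26 m³)
20 m³ → container 5 (remaining 2 m³)
14 m³ → container 4 (remaining 5 m³)
13 m³ → container 6 (remaining 13 m³)
12 m³ → container 6 (remaining 1 m³)
10 m³ → container 3 (remaining 1 m³)
8 m³ → container 2 (remaining 1 m³)
4 m³ → container 4 (remaining 1 m³)
6 containers × 50 m³ = 300 m³; used 292 m³; unused 8 m³.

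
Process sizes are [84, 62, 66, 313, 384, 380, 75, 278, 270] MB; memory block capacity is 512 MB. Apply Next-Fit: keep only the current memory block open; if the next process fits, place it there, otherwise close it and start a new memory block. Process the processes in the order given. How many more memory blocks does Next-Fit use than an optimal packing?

Next-Fit: [84,62,66] [313] [384] [380,75] [278] [270] → 6 memory blocks.
5 processes exceed 256 MB (half the capacity), and no two of those can share a memory block, so at least 5 memory blocks are needed.
An optimal packing achieves that bound: [384,84] [380,75] [313,66,62] [278] [270] → 5 memory blocks.
Excess: 6 − 5 = 1.

1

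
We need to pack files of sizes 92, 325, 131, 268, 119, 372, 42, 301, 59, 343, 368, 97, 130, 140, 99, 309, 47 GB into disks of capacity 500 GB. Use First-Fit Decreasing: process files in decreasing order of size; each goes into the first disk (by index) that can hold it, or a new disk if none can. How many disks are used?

7

Sorted descending: 372, 368, 343, 325, 309, 301, 268, 140, 131, 130, 119, 99, 97, 92, 59, 47, 42.
372 GB → disk 1 (remaining 128 GB)
368 GB → disk 2 (remaining 132 GB)
343 GB → disk 3 (remaining 157 GB)
325 GB → disk 4 (remaining 175 GB)
309 GB → disk 5 (remaining 191 GB)
301 GB → disk 6 (remaining 199 GB)
268 GB → disk 7 (remaining 232 GB)
140 GB → disk 3 (remaining 17 GB)
131 GB → disk 2 (remaining 1 GB)
130 GB → disk 4 (remaining 45 GB)
119 GB → disk 1 (remaining 9 GB)
99 GB → disk 5 (remaining 92 GB)
97 GB → disk 6 (remaining 102 GB)
92 GB → disk 5 (remaining 0 GB)
59 GB → disk 6 (remaining 43 GB)
47 GB → disk 7 (remaining 185 GB)
42 GB → disk 4 (remaining 3 GB)
Final disks: [372,119] [368,131] [343,140] [325,130,42] [309,99,92] [301,97,59] [268,47].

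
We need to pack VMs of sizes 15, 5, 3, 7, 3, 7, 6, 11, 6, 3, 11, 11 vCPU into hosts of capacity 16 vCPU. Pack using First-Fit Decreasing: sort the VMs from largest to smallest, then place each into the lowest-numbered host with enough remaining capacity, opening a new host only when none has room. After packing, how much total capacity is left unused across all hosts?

Sorted descending: 15, 11, 11, 11, 7, 7, 6, 6, 5, 3, 3, 3.
15 vCPU → host 1 (remaining 1 vCPU)
11 vCPU → host 2 (remaining 5 vCPU)
11 vCPU → host 3 (remaining 5 vCPU)
11 vCPU → host 4 (remaining 5 vCPU)
7 vCPU → host 5 (remaining 9 vCPU)
7 vCPU → host 5 (remaining 2 vCPU)
6 vCPU → host 6 (remaining 10 vCPU)
6 vCPU → host 6 (remaining 4 vCPU)
5 vCPU → host 2 (remaining 0 vCPU)
3 vCPU → host 3 (remaining 2 vCPU)
3 vCPU → host 4 (remaining 2 vCPU)
3 vCPU → host 6 (remaining 1 vCPU)
6 hosts × 16 vCPU = 96 vCPU; used 88 vCPU; unused 8 vCPU.

8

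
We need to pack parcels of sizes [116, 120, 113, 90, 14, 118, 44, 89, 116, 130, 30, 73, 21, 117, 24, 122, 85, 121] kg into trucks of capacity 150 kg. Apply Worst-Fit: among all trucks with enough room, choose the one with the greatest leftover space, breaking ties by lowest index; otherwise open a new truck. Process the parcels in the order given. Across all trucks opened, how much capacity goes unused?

407

116 kg → truck 1 (remaining 34 kg)
120 kg → truck 2 (remaining 30 kg)
113 kg → truck 3 (remaining 37 kg)
90 kg → truck 4 (remaining 60 kg)
14 kg → truck 4 (remaining 46 kg)
118 kg → truck 5 (remaining 32 kg)
44 kg → truck 4 (remaining 2 kg)
89 kg → truck 6 (remaining 61 kg)
116 kg → truck 7 (remaining 34 kg)
130 kg → truck 8 (remaining 20 kg)
30 kg → truck 6 (remaining 31 kg)
73 kg → truck 9 (remaining 77 kg)
21 kg → truck 9 (remaining 56 kg)
117 kg → truck 10 (remaining 33 kg)
24 kg → truck 9 (remaining 32 kg)
122 kg → truck 11 (remaining 28 kg)
85 kg → truck 12 (remaining 65 kg)
121 kg → truck 13 (remaining 29 kg)
13 trucks × 150 kg = 1950 kg; used 1543 kg; unused 407 kg.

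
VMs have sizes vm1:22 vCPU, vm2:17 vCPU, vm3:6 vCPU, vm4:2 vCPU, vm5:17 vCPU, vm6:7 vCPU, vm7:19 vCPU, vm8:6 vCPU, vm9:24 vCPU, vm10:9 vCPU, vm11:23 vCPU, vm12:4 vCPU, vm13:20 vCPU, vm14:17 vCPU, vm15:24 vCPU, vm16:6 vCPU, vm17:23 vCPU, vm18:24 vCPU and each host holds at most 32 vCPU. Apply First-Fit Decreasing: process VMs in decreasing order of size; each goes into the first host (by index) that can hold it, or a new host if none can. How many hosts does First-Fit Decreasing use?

Sorted descending: 24, 24, 24, 23, 23, 22, 20, 19, 17, 17, 17, 9, 7, 6, 6, 6, 4, 2.
24 vCPU → host 1 (remaining 8 vCPU)
24 vCPU → host 2 (remaining 8 vCPU)
24 vCPU → host 3 (remaining 8 vCPU)
23 vCPU → host 4 (remaining 9 vCPU)
23 vCPU → host 5 (remaining 9 vCPU)
22 vCPU → host 6 (remaining 10 vCPU)
20 vCPU → host 7 (remaining 12 vCPU)
19 vCPU → host 8 (remaining 13 vCPU)
17 vCPU → host 9 (remaining 15 vCPU)
17 vCPU → host 10 (remaining 15 vCPU)
17 vCPU → host 11 (remaining 15 vCPU)
9 vCPU → host 4 (remaining 0 vCPU)
7 vCPU → host 1 (remaining 1 vCPU)
6 vCPU → host 2 (remaining 2 vCPU)
6 vCPU → host 3 (remaining 2 vCPU)
6 vCPU → host 5 (remaining 3 vCPU)
4 vCPU → host 6 (remaining 6 vCPU)
2 vCPU → host 2 (remaining 0 vCPU)
Final hosts: [24,7] [24,6,2] [24,6] [23,9] [23,6] [22,4] [20] [19] [17] [17] [17].

11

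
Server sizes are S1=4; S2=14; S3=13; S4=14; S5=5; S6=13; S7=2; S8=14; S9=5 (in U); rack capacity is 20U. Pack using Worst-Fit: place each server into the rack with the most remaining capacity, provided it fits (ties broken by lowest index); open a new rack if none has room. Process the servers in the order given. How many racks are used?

Put S1 (4U) in rack 1; 16U remain.
Put S2 (14U) in rack 1; 2U remain.
Put S3 (13U) in rack 2; 7U remain.
Put S4 (14U) in rack 3; 6U remain.
Put S5 (5U) in rack 2; 2U remain.
Put S6 (13U) in rack 4; 7U remain.
Put S7 (2U) in rack 4; 5U remain.
Put S8 (14U) in rack 5; 6U remain.
Put S9 (5U) in rack 3; 1U remain.

5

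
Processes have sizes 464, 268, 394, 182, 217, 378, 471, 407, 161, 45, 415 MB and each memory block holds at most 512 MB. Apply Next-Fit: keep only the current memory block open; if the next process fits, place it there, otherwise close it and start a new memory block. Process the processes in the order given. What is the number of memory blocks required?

9

Put 464 MB in memory block 1; 48 MB remain.
Put 268 MB in memory block 2; 244 MB remain.
Put 394 MB in memory block 3; 118 MB remain.
Put 182 MB in memory block 4; 330 MB remain.
Put 217 MB in memory block 4; 113 MB remain.
Put 378 MB in memory block 5; 134 MB remain.
Put 471 MB in memory block 6; 41 MB remain.
Put 407 MB in memory block 7; 105 MB remain.
Put 161 MB in memory block 8; 351 MB remain.
Put 45 MB in memory block 8; 306 MB remain.
Put 415 MB in memory block 9; 97 MB remain.
Final memory blocks: [464] [268] [394] [182,217] [378] [471] [407] [161,45] [415].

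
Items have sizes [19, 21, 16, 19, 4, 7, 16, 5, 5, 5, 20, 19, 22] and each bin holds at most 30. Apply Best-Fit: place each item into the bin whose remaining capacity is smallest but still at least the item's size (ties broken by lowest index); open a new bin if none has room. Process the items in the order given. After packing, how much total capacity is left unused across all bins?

bin 1: place 19, 11 left
bin 2: place 21, 9 left
bin 3: place 16, 14 left
bin 4: place 19, 11 left
bin 2: place 4, 5 left
bin 1: place 7, 4 left
bin 5: place 16, 14 left
bin 2: place 5, 0 left
bin 4: place 5, 6 left
bin 4: place 5, 1 left
bin 6: place 20, 10 left
bin 7: place 19, 11 left
bin 8: place 22, 8 left
8 bins × 30 = 240; used 178; unused 62.

62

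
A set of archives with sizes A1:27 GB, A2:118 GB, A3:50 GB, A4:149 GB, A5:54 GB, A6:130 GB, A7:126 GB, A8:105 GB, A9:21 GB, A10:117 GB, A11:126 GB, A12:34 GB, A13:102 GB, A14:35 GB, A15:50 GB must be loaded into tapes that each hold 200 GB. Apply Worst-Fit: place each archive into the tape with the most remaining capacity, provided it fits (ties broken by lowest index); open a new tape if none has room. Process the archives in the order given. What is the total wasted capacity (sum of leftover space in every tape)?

A1 (27 GB) → tape 1 (remaining 173 GB)
A2 (118 GB) → tape 1 (remaining 55 GB)
A3 (50 GB) → tape 1 (remaining 5 GB)
A4 (149 GB) → tape 2 (remaining 51 GB)
A5 (54 GB) → tape 3 (remaining 146 GB)
A6 (130 GB) → tape 3 (remaining 16 GB)
A7 (126 GB) → tape 4 (remaining 74 GB)
A8 (105 GB) → tape 5 (remaining 95 GB)
A9 (21 GB) → tape 5 (remaining 74 GB)
A10 (117 GB) → tape 6 (remaining 83 GB)
A11 (126 GB) → tape 7 (remaining 74 GB)
A12 (34 GB) → tape 6 (remaining 49 GB)
A13 (102 GB) → tape 8 (remaining 98 GB)
A14 (35 GB) → tape 8 (remaining 63 GB)
A15 (50 GB) → tape 4 (remaining 24 GB)
8 tapes × 200 GB = 1600 GB; used 1244 GB; unused 356 GB.

356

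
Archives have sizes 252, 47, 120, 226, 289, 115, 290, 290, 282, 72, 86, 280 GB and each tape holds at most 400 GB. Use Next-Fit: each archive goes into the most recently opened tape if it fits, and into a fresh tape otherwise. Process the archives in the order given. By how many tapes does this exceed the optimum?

Next-Fit: [252,47] [120,226] [289] [115] [290] [290] [282,72] [86,280] → 8 tapes.
7 archives exceed 200 GB (half the capacity), and no two of those can share a tape, so at least 7 tapes are needed.
An optimal packing achieves that bound: [290,86] [290,72] [289,47] [282,115] [280,120] [252] [226] → 7 tapes.
Excess: 8 − 7 = 1.

1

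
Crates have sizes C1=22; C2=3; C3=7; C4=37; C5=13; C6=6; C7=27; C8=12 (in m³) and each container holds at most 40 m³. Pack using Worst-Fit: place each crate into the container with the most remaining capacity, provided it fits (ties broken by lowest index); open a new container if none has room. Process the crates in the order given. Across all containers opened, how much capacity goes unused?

33

C1 (22 m³) → container 1 (remaining 18 m³)
C2 (3 m³) → container 1 (remaining 15 m³)
C3 (7 m³) → container 1 (remaining 8 m³)
C4 (37 m³) → container 2 (remaining 3 m³)
C5 (13 m³) → container 3 (remaining 27 m³)
C6 (6 m³) → container 3 (remaining 21 m³)
C7 (27 m³) → container 4 (remaining 13 m³)
C8 (12 m³) → container 3 (remaining 9 m³)
4 containers × 40 m³ = 160 m³; used 127 m³; unused 33 m³.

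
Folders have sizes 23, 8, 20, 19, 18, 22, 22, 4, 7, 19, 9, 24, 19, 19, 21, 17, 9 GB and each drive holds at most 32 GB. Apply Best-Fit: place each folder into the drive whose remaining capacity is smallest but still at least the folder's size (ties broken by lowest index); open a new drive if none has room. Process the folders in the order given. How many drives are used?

12

drive 1: place 23 GB, 9 GB left
drive 1: place 8 GB, 1 GB left
drive 2: place 20 GB, 12 GB left
drive 3: place 19 GB, 13 GB left
drive 4: place 18 GB, 14 GB left
drive 5: place 22 GB, 10 GB left
drive 6: place 22 GB, 10 GB left
drive 5: place 4 GB, 6 GB left
drive 6: place 7 GB, 3 GB left
drive 7: place 19 GB, 13 GB left
drive 2: place 9 GB, 3 GB left
drive 8: place 24 GB, 8 GB left
drive 9: place 19 GB, 13 GB left
drive 10: place 19 GB, 13 GB left
drive 11: place 21 GB, 11 GB left
drive 12: place 17 GB, 15 GB left
drive 11: place 9 GB, 2 GB left
Final drives: [23,8] [20,9] [19] [18] [22,4] [22,7] [19] [24] [19] [19] [21,9] [17].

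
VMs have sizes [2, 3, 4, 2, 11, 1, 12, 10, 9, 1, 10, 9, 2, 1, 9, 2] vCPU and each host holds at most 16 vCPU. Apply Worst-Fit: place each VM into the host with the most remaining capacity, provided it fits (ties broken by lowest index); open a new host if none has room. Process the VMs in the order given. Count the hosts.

host 1: place 2 vCPU, 14 vCPU left
host 1: place 3 vCPU, 11 vCPU left
host 1: place 4 vCPU, 7 vCPU left
host 1: place 2 vCPU, 5 vCPU left
host 2: place 11 vCPU, 5 vCPU left
host 1: place 1 vCPU, 4 vCPU left
host 3: place 12 vCPU, 4 vCPU left
host 4: place 10 vCPU, 6 vCPU left
host 5: place 9 vCPU, 7 vCPU left
host 5: place 1 vCPU, 6 vCPU left
host 6: place 10 vCPU, 6 vCPU left
host 7: place 9 vCPU, 7 vCPU left
host 7: place 2 vCPU, 5 vCPU left
host 4: place 1 vCPU, 5 vCPU left
host 8: place 9 vCPU, 7 vCPU left
host 8: place 2 vCPU, 5 vCPU left

8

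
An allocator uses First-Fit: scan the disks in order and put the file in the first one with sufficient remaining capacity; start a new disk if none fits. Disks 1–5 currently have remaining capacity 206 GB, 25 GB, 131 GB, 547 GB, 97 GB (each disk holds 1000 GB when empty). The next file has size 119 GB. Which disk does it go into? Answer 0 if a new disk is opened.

Disks with room: disk 1 (206 GB), disk 3 (131 GB), disk 4 (547 GB).
The first with room is disk 1.

1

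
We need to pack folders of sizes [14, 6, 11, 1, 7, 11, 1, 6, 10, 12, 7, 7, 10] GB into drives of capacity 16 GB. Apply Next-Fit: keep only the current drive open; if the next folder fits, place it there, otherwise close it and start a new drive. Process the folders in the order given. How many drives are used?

9

14 GB → drive 1 (remaining 2 GB)
6 GB → drive 2 (remaining 10 GB)
11 GB → drive 3 (remaining 5 GB)
1 GB → drive 3 (remaining 4 GB)
7 GB → drive 4 (remaining 9 GB)
11 GB → drive 5 (remaining 5 GB)
1 GB → drive 5 (remaining 4 GB)
6 GB → drive 6 (remaining 10 GB)
10 GB → drive 6 (remaining 0 GB)
12 GB → drive 7 (remaining 4 GB)
7 GB → drive 8 (remaining 9 GB)
7 GB → drive 8 (remaining 2 GB)
10 GB → drive 9 (remaining 6 GB)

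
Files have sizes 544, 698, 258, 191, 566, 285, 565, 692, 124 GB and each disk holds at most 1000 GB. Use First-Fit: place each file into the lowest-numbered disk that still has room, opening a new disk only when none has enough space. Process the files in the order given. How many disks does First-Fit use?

5

disk 1: place 544 GB, 456 GB left
disk 2: place 698 GB, 302 GB left
disk 1: place 258 GB, 198 GB left
disk 1: place 191 GB, 7 GB left
disk 3: place 566 GB, 434 GB left
disk 2: place 285 GB, 17 GB left
disk 4: place 565 GB, 435 GB left
disk 5: place 692 GB, 308 GB left
disk 3: place 124 GB, 310 GB left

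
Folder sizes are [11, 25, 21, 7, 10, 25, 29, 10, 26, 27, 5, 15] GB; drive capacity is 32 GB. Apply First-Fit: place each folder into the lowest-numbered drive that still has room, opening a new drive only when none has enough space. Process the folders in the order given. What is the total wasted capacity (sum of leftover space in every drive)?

45

11 GB → drive 1 (remaining 21 GB)
25 GB → drive 2 (remaining 7 GB)
21 GB → drive 1 (remaining 0 GB)
7 GB → drive 2 (remaining 0 GB)
10 GB → drive 3 (remaining 22 GB)
25 GB → drive 4 (remaining 7 GB)
29 GB → drive 5 (remaining 3 GB)
10 GB → drive 3 (remaining 12 GB)
26 GB → drive 6 (remaining 6 GB)
27 GB → drive 7 (remaining 5 GB)
5 GB → drive 3 (remaining 7 GB)
15 GB → drive 8 (remaining 17 GB)
8 drives × 32 GB = 256 GB; used 211 GB; unused 45 GB.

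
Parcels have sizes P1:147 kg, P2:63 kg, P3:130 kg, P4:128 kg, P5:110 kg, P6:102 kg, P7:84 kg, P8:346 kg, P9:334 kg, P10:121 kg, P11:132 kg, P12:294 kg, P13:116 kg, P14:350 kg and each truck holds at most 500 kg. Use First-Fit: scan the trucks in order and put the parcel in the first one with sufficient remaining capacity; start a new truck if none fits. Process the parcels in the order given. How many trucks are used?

P1 (147 kg) → truck 1 (remaining 353 kg)
P2 (63 kg) → truck 1 (remaining 290 kg)
P3 (130 kg) → truck 1 (remaining 160 kg)
P4 (128 kg) → truck 1 (remaining 32 kg)
P5 (110 kg) → truck 2 (remaining 390 kg)
P6 (102 kg) → truck 2 (remaining 288 kg)
P7 (84 kg) → truck 2 (remaining 204 kg)
P8 (346 kg) → truck 3 (remaining 154 kg)
P9 (334 kg) → truck 4 (remaining 166 kg)
P10 (121 kg) → truck 2 (remaining 83 kg)
P11 (132 kg) → truck 3 (remaining 22 kg)
P12 (294 kg) → truck 5 (remaining 206 kg)
P13 (116 kg) → truck 4 (remaining 50 kg)
P14 (350 kg) → truck 6 (remaining 150 kg)

6 trucks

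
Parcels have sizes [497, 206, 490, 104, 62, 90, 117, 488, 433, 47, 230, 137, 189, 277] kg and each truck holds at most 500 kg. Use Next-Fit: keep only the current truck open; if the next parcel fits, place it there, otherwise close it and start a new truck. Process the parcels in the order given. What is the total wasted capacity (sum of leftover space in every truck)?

truck 1: place 497 kg, 3 kg left
truck 2: place 206 kg, 294 kg left
truck 3: place 490 kg, 10 kg left
truck 4: place 104 kg, 396 kg left
truck 4: place 62 kg, 334 kg left
truck 4: place 90 kg, 244 kg left
truck 4: place 117 kg, 127 kg left
truck 5: place 488 kg, 12 kg left
truck 6: place 433 kg, 67 kg left
truck 6: place 47 kg, 20 kg left
truck 7: place 230 kg, 270 kg left
truck 7: place 137 kg, 133 kg left
truck 8: place 189 kg, 311 kg left
truck 8: place 277 kg, 34 kg left
8 trucks × 500 kg = 4000 kg; used 3367 kg; unused 633 kg.

633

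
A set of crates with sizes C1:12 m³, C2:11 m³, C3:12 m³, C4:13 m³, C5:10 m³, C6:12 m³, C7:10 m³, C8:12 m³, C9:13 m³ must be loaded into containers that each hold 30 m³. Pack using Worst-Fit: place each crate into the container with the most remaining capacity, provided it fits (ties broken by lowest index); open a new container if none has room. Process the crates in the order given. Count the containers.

5 containers

Put C1 (12 m³) in container 1; 18 m³ remain.
Put C2 (11 m³) in container 1; 7 m³ remain.
Put C3 (12 m³) in container 2; 18 m³ remain.
Put C4 (13 m³) in container 2; 5 m³ remain.
Put C5 (10 m³) in container 3; 20 m³ remain.
Put C6 (12 m³) in container 3; 8 m³ remain.
Put C7 (10 m³) in container 4; 20 m³ remain.
Put C8 (12 m³) in container 4; 8 m³ remain.
Put C9 (13 m³) in container 5; 17 m³ remain.
Final containers: [12,11] [12,13] [10,12] [10,12] [13].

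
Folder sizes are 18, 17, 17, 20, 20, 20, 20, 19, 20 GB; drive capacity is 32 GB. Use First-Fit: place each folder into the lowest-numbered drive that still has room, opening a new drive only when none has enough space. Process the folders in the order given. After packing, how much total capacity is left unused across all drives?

117

18 GB → drive 1 (remaining 14 GB)
17 GB → drive 2 (remaining 15 GB)
17 GB → drive 3 (remaining 15 GB)
20 GB → drive 4 (remaining 12 GB)
20 GB → drive 5 (remaining 12 GB)
20 GB → drive 6 (remaining 12 GB)
20 GB → drive 7 (remaining 12 GB)
19 GB → drive 8 (remaining 13 GB)
20 GB → drive 9 (remaining 12 GB)
9 drives × 32 GB = 288 GB; used 171 GB; unused 117 GB.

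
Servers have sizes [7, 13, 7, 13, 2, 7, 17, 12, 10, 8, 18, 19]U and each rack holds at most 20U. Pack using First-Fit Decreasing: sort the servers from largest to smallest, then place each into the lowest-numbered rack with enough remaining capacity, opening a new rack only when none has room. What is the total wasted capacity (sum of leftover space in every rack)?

Sorted descending: 19, 18, 17, 13, 13, 12, 10, 8, 7, 7, 7, 2.
Put 19U in rack 1; 1U remain.
Put 18U in rack 2; 2U remain.
Put 17U in rack 3; 3U remain.
Put 13U in rack 4; 7U remain.
Put 13U in rack 5; 7U remain.
Put 12U in rack 6; 8U remain.
Put 10U in rack 7; 10U remain.
Put 8U in rack 6; 0U remain.
Put 7U in rack 4; 0U remain.
Put 7U in rack 5; 0U remain.
Put 7U in rack 7; 3U remain.
Put 2U in rack 2; 0U remain.
7 racks × 20U = 140U; used 133U; unused 7U.

7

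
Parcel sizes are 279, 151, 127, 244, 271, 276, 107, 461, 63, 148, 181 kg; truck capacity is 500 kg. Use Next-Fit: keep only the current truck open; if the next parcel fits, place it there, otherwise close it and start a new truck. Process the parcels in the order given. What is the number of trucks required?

truck 1: place 279 kg, 221 kg left
truck 1: place 151 kg, 70 kg left
truck 2: place 127 kg, 373 kg left
truck 2: place 244 kg, 129 kg left
truck 3: place 271 kg, 229 kg left
truck 4: place 276 kg, 224 kg left
truck 4: place 107 kg, 117 kg left
truck 5: place 461 kg, 39 kg left
truck 6: place 63 kg, 437 kg left
truck 6: place 148 kg, 289 kg left
truck 6: place 181 kg, 108 kg left

6 trucks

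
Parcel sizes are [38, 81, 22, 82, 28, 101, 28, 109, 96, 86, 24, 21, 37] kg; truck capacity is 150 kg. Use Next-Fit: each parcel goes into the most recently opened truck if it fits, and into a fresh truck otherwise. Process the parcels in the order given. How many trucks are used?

7

38 kg → truck 1 (remaining 112 kg)
81 kg → truck 1 (remaining 31 kg)
22 kg → truck 1 (remaining 9 kg)
82 kg → truck 2 (remaining 68 kg)
28 kg → truck 2 (remaining 40 kg)
101 kg → truck 3 (remaining 49 kg)
28 kg → truck 3 (remaining 21 kg)
109 kg → truck 4 (remaining 41 kg)
96 kg → truck 5 (remaining 54 kg)
86 kg → truck 6 (remaining 64 kg)
24 kg → truck 6 (remaining 40 kg)
21 kg → truck 6 (remaining 19 kg)
37 kg → truck 7 (remaining 113 kg)
Final trucks: [38,81,22] [82,28] [101,28] [109] [96] [86,24,21] [37].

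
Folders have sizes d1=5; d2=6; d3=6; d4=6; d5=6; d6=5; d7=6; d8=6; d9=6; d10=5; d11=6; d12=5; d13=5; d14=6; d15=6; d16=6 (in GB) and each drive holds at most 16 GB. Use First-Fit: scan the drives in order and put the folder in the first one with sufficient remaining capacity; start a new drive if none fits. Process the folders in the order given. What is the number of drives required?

Put d1 (5 GB) in drive 1; 11 GB remain.
Put d2 (6 GB) in drive 1; 5 GB remain.
Put d3 (6 GB) in drive 2; 10 GB remain.
Put d4 (6 GB) in drive 2; 4 GB remain.
Put d5 (6 GB) in drive 3; 10 GB remain.
Put d6 (5 GB) in drive 1; 0 GB remain.
Put d7 (6 GB) in drive 3; 4 GB remain.
Put d8 (6 GB) in drive 4; 10 GB remain.
Put d9 (6 GB) in drive 4; 4 GB remain.
Put d10 (5 GB) in drive 5; 11 GB remain.
Put d11 (6 GB) in drive 5; 5 GB remain.
Put d12 (5 GB) in drive 5; 0 GB remain.
Put d13 (5 GB) in drive 6; 11 GB remain.
Put d14 (6 GB) in drive 6; 5 GB remain.
Put d15 (6 GB) in drive 7; 10 GB remain.
Put d16 (6 GB) in drive 7; 4 GB remain.

7 drives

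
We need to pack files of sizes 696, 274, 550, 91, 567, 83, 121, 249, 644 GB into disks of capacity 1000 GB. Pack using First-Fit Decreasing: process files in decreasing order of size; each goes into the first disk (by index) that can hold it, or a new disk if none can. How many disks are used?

4

Sorted descending: 696, 644, 567, 550, 274, 249, 121, 91, 83.
Put 696 GB in disk 1; 304 GB remain.
Put 644 GB in disk 2; 356 GB remain.
Put 567 GB in disk 3; 433 GB remain.
Put 550 GB in disk 4; 450 GB remain.
Put 274 GB in disk 1; 30 GB remain.
Put 249 GB in disk 2; 107 GB remain.
Put 121 GB in disk 3; 312 GB remain.
Put 91 GB in disk 2; 16 GB remain.
Put 83 GB in disk 3; 229 GB remain.
Final disks: [696,274] [644,249,91] [567,121,83] [550].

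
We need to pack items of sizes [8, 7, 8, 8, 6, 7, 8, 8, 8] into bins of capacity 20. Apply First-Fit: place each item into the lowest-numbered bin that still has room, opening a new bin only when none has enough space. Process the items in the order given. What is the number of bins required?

5

bin 1: place 8, 12 left
bin 1: place 7, 5 left
bin 2: place 8, 12 left
bin 2: place 8, 4 left
bin 3: place 6, 14 left
bin 3: place 7, 7 left
bin 4: place 8, 12 left
bin 4: place 8, 4 left
bin 5: place 8, 12 left
Final bins: [8,7] [8,8] [6,7] [8,8] [8].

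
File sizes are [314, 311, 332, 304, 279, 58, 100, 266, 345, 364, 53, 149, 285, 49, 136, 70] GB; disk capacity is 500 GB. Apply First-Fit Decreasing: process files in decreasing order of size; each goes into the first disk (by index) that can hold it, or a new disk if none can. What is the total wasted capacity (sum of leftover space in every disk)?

1085

Sorted descending: 364, 345, 332, 314, 311, 304, 285, 279, 266, 149, 136, 100, 70, 58, 53, 49.
364 GB → disk 1 (remaining 136 GB)
345 GB → disk 2 (remaining 155 GB)
332 GB → disk 3 (remaining 168 GB)
314 GB → disk 4 (remaining 186 GB)
311 GB → disk 5 (remaining 189 GB)
304 GB → disk 6 (remaining 196 GB)
285 GB → disk 7 (remaining 215 GB)
279 GB → disk 8 (remaining 221 GB)
266 GB → disk 9 (remaining 234 GB)
149 GB → disk 2 (remaining 6 GB)
136 GB → disk 1 (remaining 0 GB)
100 GB → disk 3 (remaining 68 GB)
70 GB → disk 4 (remaining 116 GB)
58 GB → disk 3 (remaining 10 GB)
53 GB → disk 4 (remaining 63 GB)
49 GB → disk 4 (remaining 14 GB)
9 disks × 500 GB = 4500 GB; used 3415 GB; unused 1085 GB.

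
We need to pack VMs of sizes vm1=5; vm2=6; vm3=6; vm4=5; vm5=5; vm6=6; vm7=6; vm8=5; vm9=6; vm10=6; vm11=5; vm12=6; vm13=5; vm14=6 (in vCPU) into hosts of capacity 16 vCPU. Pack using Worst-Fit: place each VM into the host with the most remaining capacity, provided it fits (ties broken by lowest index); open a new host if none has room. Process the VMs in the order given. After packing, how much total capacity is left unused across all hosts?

Put vm1 (5 vCPU) in host 1; 11 vCPU remain.
Put vm2 (6 vCPU) in host 1; 5 vCPU remain.
Put vm3 (6 vCPU) in host 2; 10 vCPU remain.
Put vm4 (5 vCPU) in host 2; 5 vCPU remain.
Put vm5 (5 vCPU) in host 1; 0 vCPU remain.
Put vm6 (6 vCPU) in host 3; 10 vCPU remain.
Put vm7 (6 vCPU) in host 3; 4 vCPU remain.
Put vm8 (5 vCPU) in host 2; 0 vCPU remain.
Put vm9 (6 vCPU) in host 4; 10 vCPU remain.
Put vm10 (6 vCPU) in host 4; 4 vCPU remain.
Put vm11 (5 vCPU) in host 5; 11 vCPU remain.
Put vm12 (6 vCPU) in host 5; 5 vCPU remain.
Put vm13 (5 vCPU) in host 5; 0 vCPU remain.
Put vm14 (6 vCPU) in host 6; 10 vCPU remain.
6 hosts × 16 vCPU = 96 vCPU; used 78 vCPU; unused 18 vCPU.

18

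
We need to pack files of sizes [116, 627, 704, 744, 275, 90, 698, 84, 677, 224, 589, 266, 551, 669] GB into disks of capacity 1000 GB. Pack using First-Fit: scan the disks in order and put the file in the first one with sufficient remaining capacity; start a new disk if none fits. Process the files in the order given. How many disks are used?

Put 116 GB in disk 1; 884 GB remain.
Put 627 GB in disk 1; 257 GB remain.
Put 704 GB in disk 2; 296 GB remain.
Put 744 GB in disk 3; 256 GB remain.
Put 275 GB in disk 2; 21 GB remain.
Put 90 GB in disk 1; 167 GB remain.
Put 698 GB in disk 4; 302 GB remain.
Put 84 GB in disk 1; 83 GB remain.
Put 677 GB in disk 5; 323 GB remain.
Put 224 GB in disk 3; 32 GB remain.
Put 589 GB in disk 6; 411 GB remain.
Put 266 GB in disk 4; 36 GB remain.
Put 551 GB in disk 7; 449 GB remain.
Put 669 GB in disk 8; 331 GB remain.

8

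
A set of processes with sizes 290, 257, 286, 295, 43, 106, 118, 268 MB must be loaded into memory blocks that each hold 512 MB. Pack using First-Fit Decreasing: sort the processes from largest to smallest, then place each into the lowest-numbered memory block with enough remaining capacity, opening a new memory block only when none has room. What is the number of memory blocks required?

5 memory blocks

Sorted descending: 295, 290, 286, 268, 257, 118, 106, 43.
memory block 1: place 295 MB, 217 MB left
memory block 2: place 290 MB, 222 MB left
memory block 3: place 286 MB, 226 MB left
memory block 4: place 268 MB, 244 MB left
memory block 5: place 257 MB, 255 MB left
memory block 1: place 118 MB, 99 MB left
memory block 2: place 106 MB, 116 MB left
memory block 1: place 43 MB, 56 MB left
Final memory blocks: [295,118,43] [290,106] [286] [268] [257].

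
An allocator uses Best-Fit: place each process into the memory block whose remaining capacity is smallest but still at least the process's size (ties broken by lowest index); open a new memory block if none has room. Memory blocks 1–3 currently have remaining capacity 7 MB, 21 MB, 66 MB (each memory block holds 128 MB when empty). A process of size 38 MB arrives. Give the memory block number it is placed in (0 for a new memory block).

Memory blocks with room: memory block 3 (66 MB).
Tightest fit is memory block 3 with 66 MB free.

3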